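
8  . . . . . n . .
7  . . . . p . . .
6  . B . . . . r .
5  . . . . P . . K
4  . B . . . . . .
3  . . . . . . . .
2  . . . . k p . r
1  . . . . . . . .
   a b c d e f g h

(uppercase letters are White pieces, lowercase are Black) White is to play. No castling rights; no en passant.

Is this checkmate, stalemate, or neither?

checkmate

White to move; white king on h5.
In check: yes, from the black rook on h2.
King squares — g4: attacked by Rg6; h4: attacked by Rh2; g5: attacked by Rg6; g6: attacked by Nf8; h6: attacked by Rh2.
Legal moves for White: none.
In check with no legal moves → checkmate.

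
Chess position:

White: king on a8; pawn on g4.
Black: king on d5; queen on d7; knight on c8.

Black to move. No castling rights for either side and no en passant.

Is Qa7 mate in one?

yes

After Qa7: white king on a8; in check: yes, from the black queen on a7.
King squares — a7: attacked by Nc8; b7: attacked by Qa7; b8: attacked by Qa7.
White has no legal moves → checkmate.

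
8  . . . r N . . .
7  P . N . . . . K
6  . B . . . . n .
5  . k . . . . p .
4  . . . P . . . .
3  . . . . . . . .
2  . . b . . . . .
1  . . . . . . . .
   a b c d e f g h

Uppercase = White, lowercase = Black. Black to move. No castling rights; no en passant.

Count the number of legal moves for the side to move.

5

Black to move; king on b5.
In check: yes, from the white knight on c7.
Legal moves: Kc6, Kxb6, Kc4, Kb4, Ka4.
Count: 5.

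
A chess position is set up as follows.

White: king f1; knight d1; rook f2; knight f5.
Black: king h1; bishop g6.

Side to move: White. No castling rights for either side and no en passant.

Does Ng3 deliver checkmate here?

After Ng3: black king on h1; in check: yes, from the white knight on g3.
King squares — g1: attacked by Kf1; g2: attacked by Kf1; h2: attacked by Rf2.
Black has no legal moves → checkmate.

yes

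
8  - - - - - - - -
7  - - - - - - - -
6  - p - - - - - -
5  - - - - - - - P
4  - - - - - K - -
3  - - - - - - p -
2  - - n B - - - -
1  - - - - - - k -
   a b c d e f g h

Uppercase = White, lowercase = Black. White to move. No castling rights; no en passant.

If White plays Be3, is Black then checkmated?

After Be3: black king on g1; in check: yes, from the white bishop on e3.
Black has 5 legal replies: Kh2, Kg2, Kh1, Kf1, Nxe3.
In check but a legal move exists → not checkmate.

no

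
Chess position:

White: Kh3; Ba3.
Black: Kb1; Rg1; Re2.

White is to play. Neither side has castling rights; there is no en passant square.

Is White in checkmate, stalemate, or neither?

White to move; white king on h3.
In check: no.
Legal moves for White: Kh4, Bf8, Be7, Bd6, Bc5, Bb4, Bb2, Bc1.
White has 8 legal moves and is not in check → neither.

neither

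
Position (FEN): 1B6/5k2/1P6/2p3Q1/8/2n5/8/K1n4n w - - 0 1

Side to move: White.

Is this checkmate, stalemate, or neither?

White to move; white king on a1.
In check: no.
Legal moves for White include: Bc7, Ba7, Bd6, Be5, Bf4, Bg3, Bh2, Qg8+, Qd8, Qg7+, Qe7+, Qh6, Qg6+, Qf6+, Qh5+, Qf5+, Qe5, Qd5+, ... (list truncated; more exist).
White has legal moves and is not in check → neither.

neither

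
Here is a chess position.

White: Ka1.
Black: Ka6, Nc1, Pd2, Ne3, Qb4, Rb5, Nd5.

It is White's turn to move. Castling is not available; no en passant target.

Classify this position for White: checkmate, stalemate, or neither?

stalemate

White to move; white king on a1.
In check: no.
King squares — b1: attacked by Qb4; a2: attacked by Nc1; b2: attacked by Qb4.
Legal moves for White: none.
Not in check and no legal moves → stalemate.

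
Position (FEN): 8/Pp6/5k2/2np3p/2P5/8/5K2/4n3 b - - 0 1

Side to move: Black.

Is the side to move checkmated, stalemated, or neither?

neither

Black to move; black king on f6.
In check: no.
Legal moves for Black include: Kg7, Kf7, Ke7, Kg6, Ke6, Kg5, Kf5, Ke5, Nd7, Ne6, Na6, Ne4+, Na4, Ncd3+, Nb3, Nf3, Ned3+, Ng2, ... (list truncated; more exist).
Black has legal moves and is not in check → neither.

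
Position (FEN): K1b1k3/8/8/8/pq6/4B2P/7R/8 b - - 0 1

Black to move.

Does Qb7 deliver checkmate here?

After Qb7: white king on a8; in check: yes, from the black queen on b7.
King squares — a7: attacked by Qb7; b7: attacked by Bc8; b8: attacked by Qb7.
White has no legal moves → checkmate.

yes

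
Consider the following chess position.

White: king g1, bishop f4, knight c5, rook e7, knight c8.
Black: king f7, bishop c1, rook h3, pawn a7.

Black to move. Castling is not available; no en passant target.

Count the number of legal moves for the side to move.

Black to move; king on f7.
In check: yes, from the white rook on e7.
Legal moves: Kg8, Kf8, Kg6, Kf6.
Count: 4.

4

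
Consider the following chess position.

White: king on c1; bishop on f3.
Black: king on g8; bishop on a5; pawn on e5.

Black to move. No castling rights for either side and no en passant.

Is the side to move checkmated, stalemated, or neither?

Black to move; black king on g8.
In check: no.
Legal moves for Black: Kh8, Kf8, Kh7, Kg7, Kf7, Bd8, Bc7, Bb6, Bb4, Bc3, Bd2+, Be1, e4.
Black has 13 legal moves and is not in check → neither.

neither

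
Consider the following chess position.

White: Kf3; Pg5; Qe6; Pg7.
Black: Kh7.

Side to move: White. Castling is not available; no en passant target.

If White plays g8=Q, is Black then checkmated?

yes

After g8=Q: black king on h7; in check: yes, from the white queen on g8.
King squares — g6: attacked by Qe6; h6: attacked by Pg5; g7: attacked by Qg8; g8: attacked by Qe6; h8: attacked by Qg8.
Black has no legal moves → checkmate.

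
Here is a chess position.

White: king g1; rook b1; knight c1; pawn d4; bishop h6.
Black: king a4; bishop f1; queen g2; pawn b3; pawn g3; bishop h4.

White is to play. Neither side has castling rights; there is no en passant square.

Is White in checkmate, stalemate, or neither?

checkmate

White to move; white king on g1.
In check: yes, from the black queen on g2.
King squares — f1: attacked by Qg2; h1: attacked by Qg2; f2: attacked by Qg2; g2: attacked by Bf1; h2: attacked by Qg2.
Legal moves for White: none.
In check with no legal moves → checkmate.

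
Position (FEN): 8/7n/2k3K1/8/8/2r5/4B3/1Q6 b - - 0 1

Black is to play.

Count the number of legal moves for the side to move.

19

Black to move; king on c6.
In check: no.
Legal moves: Nf8+, Nf6, Ng5, Kd7, Kc7, Kd6, Kd5, Kc5, Rc5, Rc4, Rh3, Rg3+, Rf3, Re3, Rd3, Rb3, Ra3, Rc2, Rc1.
Count: 19.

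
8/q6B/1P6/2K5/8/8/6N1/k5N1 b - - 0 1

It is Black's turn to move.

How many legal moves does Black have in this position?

17

Black to move; king on a1.
In check: no.
Legal moves: Qb8, Qa8, Qxh7, Qg7, Qf7, Qe7+, Qd7, Qc7+, Qb7, Qxb6+, Qa6, Qa5+, Qa4, Qa3+, Qa2, Kb2, Ka2.
Count: 17.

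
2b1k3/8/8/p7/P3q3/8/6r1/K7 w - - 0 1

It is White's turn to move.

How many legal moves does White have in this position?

White to move; king on a1.
In check: no.
Legal moves: none.
Count: 0.

0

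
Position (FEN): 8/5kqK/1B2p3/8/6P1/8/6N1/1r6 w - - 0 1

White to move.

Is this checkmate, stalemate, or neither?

White to move; white king on h7.
In check: yes, from the black queen on g7.
King squares — g6: attacked by Kf7; h6: attacked by Qg7; g7: attacked by Kf7; g8: attacked by Kf7; h8: attacked by Qg7.
Legal moves for White: none.
In check with no legal moves → checkmate.

checkmate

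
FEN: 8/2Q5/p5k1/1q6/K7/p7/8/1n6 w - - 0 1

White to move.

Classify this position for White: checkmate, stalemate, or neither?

checkmate

White to move; white king on a4.
In check: yes, from the black queen on b5.
King squares — a3: attacked by Nb1; b3: attacked by Qb5; b4: attacked by Qb5; a5: attacked by Qb5; b5: attacked by Pa6.
Legal moves for White: none.
In check with no legal moves → checkmate.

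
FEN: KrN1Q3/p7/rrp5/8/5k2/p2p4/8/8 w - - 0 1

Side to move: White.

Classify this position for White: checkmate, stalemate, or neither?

White to move; white king on a8.
In check: yes, from the black rook on b8.
King squares — a7: attacked by Ra6; b7: attacked by Rb6; b8: attacked by Rb6.
Legal moves for White: none.
In check with no legal moves → checkmate.

checkmate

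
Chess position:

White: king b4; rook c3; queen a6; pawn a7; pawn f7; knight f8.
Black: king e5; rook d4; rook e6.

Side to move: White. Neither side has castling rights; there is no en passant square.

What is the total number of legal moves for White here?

7

White to move; king on b4.
In check: yes, from the black rook on d4.
Legal moves: Kc5, Kb5, Ka5, Kb3, Ka3, Qc4, Rc4.
Count: 7.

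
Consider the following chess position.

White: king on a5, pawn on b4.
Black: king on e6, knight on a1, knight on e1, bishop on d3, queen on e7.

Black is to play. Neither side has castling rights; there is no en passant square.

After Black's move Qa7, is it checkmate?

After Qa7: white king on a5; in check: yes, from the black queen on a7.
King squares — a4: attacked by Qa7; b4: own pawn; b5: attacked by Bd3; a6: attacked by Bd3; b6: attacked by Qa7.
White has no legal moves → checkmate.

yes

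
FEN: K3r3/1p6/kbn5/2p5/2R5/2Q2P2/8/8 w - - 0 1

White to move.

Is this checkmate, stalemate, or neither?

White to move; white king on a8.
In check: yes, from the black rook on e8.
King squares — a7: attacked by Ka6; b7: attacked by Ka6; b8: attacked by Nc6.
Legal moves for White: none.
In check with no legal moves → checkmate.

checkmate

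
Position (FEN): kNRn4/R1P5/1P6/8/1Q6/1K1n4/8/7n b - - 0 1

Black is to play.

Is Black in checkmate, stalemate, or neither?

checkmate

Black to move; black king on a8.
In check: yes, from the white rook on a7.
King squares — a7: attacked by Pb6; b7: attacked by Ra7; b8: attacked by Pc7.
Legal moves for Black: none.
In check with no legal moves → checkmate.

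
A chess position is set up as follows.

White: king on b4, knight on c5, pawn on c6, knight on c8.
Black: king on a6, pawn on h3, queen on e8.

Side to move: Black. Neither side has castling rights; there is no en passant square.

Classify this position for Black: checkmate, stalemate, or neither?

Black to move; black king on a6.
In check: yes, from the white knight on c5.
King squares — a5: attacked by Kb4; b5: attacked by Kb4; b6: attacked by Nc8; a7: attacked by Nc8; b7: attacked by Nc5.
Legal moves for Black: none.
In check with no legal moves → checkmate.

checkmate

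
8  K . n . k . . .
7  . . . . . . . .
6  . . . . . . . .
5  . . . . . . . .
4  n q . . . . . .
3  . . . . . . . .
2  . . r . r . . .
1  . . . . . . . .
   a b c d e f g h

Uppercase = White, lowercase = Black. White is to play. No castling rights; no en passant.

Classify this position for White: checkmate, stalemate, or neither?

stalemate

White to move; white king on a8.
In check: no.
King squares — a7: attacked by Nc8; b7: attacked by Qb4; b8: attacked by Qb4.
Legal moves for White: none.
Not in check and no legal moves → stalemate.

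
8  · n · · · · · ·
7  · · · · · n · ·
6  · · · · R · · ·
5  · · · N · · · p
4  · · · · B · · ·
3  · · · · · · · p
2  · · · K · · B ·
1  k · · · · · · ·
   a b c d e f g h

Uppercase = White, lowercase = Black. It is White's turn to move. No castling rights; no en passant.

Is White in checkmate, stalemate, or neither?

White to move; white king on d2.
In check: no.
Legal moves for White include: Re8, Re7, Rh6, Rg6, Rf6, Rd6, Rc6, Rb6, Ra6+, Re5, Ne7, Nc7, Nf6, Nb6, Nf4, Nb4, Ne3, Nc3, ... (list truncated; more exist).
White has legal moves and is not in check → neither.

neither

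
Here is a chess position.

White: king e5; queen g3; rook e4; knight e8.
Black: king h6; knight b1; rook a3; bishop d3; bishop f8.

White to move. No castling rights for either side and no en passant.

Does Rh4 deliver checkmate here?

yes

After Rh4: black king on h6; in check: yes, from the white rook on h4.
King squares — g5: attacked by Qg3; h5: attacked by Rh4; g6: attacked by Qg3; g7: attacked by Qg3; h7: attacked by Rh4.
Black has no legal moves → checkmate.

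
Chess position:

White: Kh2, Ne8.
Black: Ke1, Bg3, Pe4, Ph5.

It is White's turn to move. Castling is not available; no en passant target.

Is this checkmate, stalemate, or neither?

White to move; white king on h2.
In check: yes, from the black bishop on g3.
Legal moves for White: Kh3, Kxg3, Kg2, Kh1, Kg1.
White is in check but has 5 legal moves → neither.

neither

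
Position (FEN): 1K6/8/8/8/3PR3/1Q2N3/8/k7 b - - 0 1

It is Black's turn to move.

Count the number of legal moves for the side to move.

0

Black to move; king on a1.
In check: no.
Legal moves: none.
Count: 0.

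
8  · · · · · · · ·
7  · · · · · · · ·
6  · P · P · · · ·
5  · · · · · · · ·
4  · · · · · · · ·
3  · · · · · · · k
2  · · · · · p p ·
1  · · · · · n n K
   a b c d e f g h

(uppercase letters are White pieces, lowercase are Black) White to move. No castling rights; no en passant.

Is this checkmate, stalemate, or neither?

White to move; white king on h1.
In check: yes, from the black pawn on g2.
King squares — g1: attacked by Pf2; g2: attacked by Kh3; h2: attacked by Nf1.
Legal moves for White: none.
In check with no legal moves → checkmate.

checkmate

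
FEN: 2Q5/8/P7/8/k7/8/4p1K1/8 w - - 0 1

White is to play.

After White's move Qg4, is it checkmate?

no

After Qg4: black king on a4; in check: yes, from the white queen on g4.
Black has 4 legal replies: Kb5, Ka5, Kb3, Ka3.
In check but a legal move exists → not checkmate.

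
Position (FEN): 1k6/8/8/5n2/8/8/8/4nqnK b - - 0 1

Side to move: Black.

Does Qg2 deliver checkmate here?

After Qg2: white king on h1; in check: yes, from the black queen on g2.
King squares — g1: attacked by Qg2; g2: attacked by Ne1; h2: attacked by Qg2.
White has no legal moves → checkmate.

yes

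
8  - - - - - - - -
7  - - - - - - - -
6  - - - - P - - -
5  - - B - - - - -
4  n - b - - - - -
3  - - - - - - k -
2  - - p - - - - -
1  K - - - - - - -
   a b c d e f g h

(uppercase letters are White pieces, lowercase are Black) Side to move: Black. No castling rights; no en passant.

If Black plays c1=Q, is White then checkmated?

yes

After c1=Q: white king on a1; in check: yes, from the black queen on c1.
King squares — b1: attacked by Qc1; a2: attacked by Bc4; b2: attacked by Qc1.
White has no legal moves → checkmate.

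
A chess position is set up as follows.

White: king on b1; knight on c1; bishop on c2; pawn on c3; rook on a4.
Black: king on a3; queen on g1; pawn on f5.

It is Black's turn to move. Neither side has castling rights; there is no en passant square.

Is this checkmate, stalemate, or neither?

Black to move; black king on a3.
In check: yes, from the white rook on a4.
King squares — a2: attacked by Kb1; b2: attacked by Kb1; b3: attacked by Nc1; a4: attacked by Bc2; b4: attacked by Pc3.
Legal moves for Black: none.
In check with no legal moves → checkmate.

checkmate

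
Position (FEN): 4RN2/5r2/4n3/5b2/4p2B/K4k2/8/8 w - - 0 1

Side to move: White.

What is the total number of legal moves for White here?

22

White to move; king on a3.
In check: no.
Legal moves: Nh7, Nd7, Ng6, Nxe6, Rd8, Rc8, Rb8, Ra8, Re7, Rxe6, Bd8, Be7, Bf6, Bg5, Bg3, Bf2, Be1, Kb4, Ka4, Kb3, Kb2, Ka2.
Count: 22.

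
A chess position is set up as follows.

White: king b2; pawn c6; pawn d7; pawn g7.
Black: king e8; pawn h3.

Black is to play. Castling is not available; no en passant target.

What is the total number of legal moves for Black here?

3

Black to move; king on e8.
In check: yes, from the white pawn on d7.
Legal moves: Kd8, Kf7, Ke7.
Count: 3.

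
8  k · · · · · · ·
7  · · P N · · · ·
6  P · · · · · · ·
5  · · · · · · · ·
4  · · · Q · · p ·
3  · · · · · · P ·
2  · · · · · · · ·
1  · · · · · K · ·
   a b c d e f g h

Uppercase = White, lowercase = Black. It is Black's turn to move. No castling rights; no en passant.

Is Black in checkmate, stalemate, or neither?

stalemate

Black to move; black king on a8.
In check: no.
King squares — a7: attacked by Qd4; b7: attacked by Pa6; b8: attacked by Pc7.
Legal moves for Black: none.
Not in check and no legal moves → stalemate.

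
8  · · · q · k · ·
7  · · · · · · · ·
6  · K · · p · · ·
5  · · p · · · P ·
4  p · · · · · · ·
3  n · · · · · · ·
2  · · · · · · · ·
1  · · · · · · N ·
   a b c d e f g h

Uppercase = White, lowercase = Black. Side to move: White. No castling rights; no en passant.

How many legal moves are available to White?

5

White to move; king on b6.
In check: yes, from the black queen on d8.
Legal moves: Kb7, Ka7, Kc6, Ka6, Kxc5.
Count: 5.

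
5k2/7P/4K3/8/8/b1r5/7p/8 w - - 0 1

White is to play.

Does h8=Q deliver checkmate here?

yes

After h8=Q: black king on f8; in check: yes, from the white queen on h8.
King squares — e7: attacked by Ke6; f7: attacked by Ke6; g7: attacked by Qh8; e8: attacked by Qh8; g8: attacked by Qh8.
Black has no legal moves → checkmate.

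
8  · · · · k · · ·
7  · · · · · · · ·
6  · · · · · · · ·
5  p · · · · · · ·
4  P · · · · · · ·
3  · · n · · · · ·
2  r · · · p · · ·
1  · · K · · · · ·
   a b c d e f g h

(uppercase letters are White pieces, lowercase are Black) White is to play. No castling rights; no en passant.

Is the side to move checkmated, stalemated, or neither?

White to move; white king on c1.
In check: no.
King squares — b1: attacked by Nc3; d1: attacked by Pe2; b2: attacked by Ra2; c2: attacked by Ra2; d2: attacked by Ra2.
Legal moves for White: none.
Not in check and no legal moves → stalemate.

stalemate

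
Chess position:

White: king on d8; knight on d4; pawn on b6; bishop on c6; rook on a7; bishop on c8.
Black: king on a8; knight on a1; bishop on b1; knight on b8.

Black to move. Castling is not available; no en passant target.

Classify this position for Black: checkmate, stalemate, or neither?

Black to move; black king on a8.
In check: yes, from the white bishop on c6 and the white rook on a7.
King squares — a7: attacked by Pb6; b7: attacked by Bc6; b8: own knight.
Legal moves for Black: none.
In check with no legal moves → checkmate.

checkmate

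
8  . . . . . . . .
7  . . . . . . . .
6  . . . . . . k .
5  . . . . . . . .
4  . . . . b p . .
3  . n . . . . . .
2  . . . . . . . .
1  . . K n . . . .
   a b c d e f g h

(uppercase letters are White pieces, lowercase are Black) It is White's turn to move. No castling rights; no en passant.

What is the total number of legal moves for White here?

1

White to move; king on c1.
In check: yes, from the black knight on b3.
Legal moves: Kxd1.
Count: 1.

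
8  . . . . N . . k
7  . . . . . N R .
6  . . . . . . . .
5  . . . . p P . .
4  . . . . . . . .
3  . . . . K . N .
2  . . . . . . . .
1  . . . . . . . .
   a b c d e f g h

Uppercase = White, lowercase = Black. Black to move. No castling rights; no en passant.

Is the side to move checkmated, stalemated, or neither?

Black to move; black king on h8.
In check: yes, from the white knight on f7.
King squares — g7: attacked by Ne8; h7: attacked by Rg7; g8: attacked by Rg7.
Legal moves for Black: none.
In check with no legal moves → checkmate.

checkmate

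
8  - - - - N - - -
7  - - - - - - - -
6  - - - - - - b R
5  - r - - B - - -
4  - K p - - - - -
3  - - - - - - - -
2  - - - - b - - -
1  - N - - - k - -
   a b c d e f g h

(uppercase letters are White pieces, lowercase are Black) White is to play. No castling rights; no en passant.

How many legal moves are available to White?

White to move; king on b4.
In check: yes, from the black rook on b5.
Legal moves: Kxb5, Ka4, Kc3, Ka3.
Count: 4.

4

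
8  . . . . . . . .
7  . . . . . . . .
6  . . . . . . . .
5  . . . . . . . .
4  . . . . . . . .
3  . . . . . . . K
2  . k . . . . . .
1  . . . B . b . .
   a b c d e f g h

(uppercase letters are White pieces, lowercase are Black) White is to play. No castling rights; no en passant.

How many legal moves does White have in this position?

4

White to move; king on h3.
In check: yes, from the black bishop on f1.
Legal moves: Kh4, Kg4, Kg3, Kh2.
Count: 4.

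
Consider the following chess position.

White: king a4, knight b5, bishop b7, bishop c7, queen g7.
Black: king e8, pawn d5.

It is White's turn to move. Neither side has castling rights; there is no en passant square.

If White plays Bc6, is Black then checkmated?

yes

After Bc6: black king on e8; in check: yes, from the white bishop on c6.
King squares — d7: attacked by Bc6; e7: attacked by Qg7; f7: attacked by Qg7; d8: attacked by Bc7; f8: attacked by Qg7.
Black has no legal moves → checkmate.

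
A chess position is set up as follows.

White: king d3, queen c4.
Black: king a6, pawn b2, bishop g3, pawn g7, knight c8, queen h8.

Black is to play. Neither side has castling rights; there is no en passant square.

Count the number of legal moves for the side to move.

Black to move; king on a6.
In check: yes, from the white queen on c4.
Legal moves: Kb7, Ka7, Kb6, Ka5.
Count: 4.

4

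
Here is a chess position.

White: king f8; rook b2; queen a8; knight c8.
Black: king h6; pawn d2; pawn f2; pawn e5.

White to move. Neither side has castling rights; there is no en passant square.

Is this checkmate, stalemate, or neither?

White to move; white king on f8.
In check: no.
Legal moves for White include: Kg8, Ke8, Kf7, Ke7, Ne7, Na7, Nd6, Nb6, Qb8, Qb7, Qa7, Qc6+, Qa6+, Qd5, Qa5, Qe4, Qa4, Qf3, ... (list truncated; more exist).
White has legal moves and is not in check → neither.

neither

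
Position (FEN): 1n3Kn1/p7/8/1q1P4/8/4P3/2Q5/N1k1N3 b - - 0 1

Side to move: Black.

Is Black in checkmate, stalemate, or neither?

checkmate

Black to move; black king on c1.
In check: yes, from the white queen on c2.
King squares — b1: attacked by Qc2; d1: attacked by Qc2; b2: attacked by Qc2; c2: attacked by Na1; d2: attacked by Qc2.
Legal moves for Black: none.
In check with no legal moves → checkmate.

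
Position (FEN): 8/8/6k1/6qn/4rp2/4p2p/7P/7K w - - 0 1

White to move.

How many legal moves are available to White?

0

White to move; king on h1.
In check: no.
Legal moves: none.
Count: 0.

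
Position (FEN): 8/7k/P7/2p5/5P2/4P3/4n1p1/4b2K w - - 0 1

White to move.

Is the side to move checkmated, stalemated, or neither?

White to move; white king on h1.
In check: yes, from the black pawn on g2.
King squares — g1: attacked by Ne2; g2: available; h2: available.
Legal moves for White: Kh2, Kxg2.
White is in check but has 2 legal moves → neither.

neither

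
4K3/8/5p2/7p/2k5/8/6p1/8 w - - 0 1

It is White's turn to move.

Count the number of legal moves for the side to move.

5

White to move; king on e8.
In check: no.
Legal moves: Kf8, Kd8, Kf7, Ke7, Kd7.
Count: 5.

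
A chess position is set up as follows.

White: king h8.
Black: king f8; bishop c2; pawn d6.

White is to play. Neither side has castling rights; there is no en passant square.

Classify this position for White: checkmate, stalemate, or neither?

White to move; white king on h8.
In check: no.
King squares — g7: attacked by Kf8; h7: attacked by Bc2; g8: attacked by Kf8.
Legal moves for White: none.
Not in check and no legal moves → stalemate.

stalemate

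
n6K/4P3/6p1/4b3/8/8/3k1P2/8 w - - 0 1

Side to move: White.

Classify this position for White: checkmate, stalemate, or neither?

neither

White to move; white king on h8.
In check: yes, from the black bishop on e5.
King squares — g7: attacked by Be5; h7: available; g8: available.
Legal moves for White: Kg8, Kh7.
White is in check but has 2 legal moves → neither.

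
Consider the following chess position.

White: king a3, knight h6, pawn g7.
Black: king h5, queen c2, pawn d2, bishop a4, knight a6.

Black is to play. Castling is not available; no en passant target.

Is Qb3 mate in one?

After Qb3: white king on a3; in check: yes, from the black queen on b3.
King squares — a2: attacked by Qb3; b2: attacked by Qb3; b3: attacked by Ba4; a4: attacked by Qb3; b4: attacked by Qb3.
White has no legal moves → checkmate.

yes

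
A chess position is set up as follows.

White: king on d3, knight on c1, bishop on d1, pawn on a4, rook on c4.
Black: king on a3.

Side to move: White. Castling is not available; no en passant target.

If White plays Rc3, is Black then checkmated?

After Rc3: black king on a3; in check: yes, from the white rook on c3.
Black has 2 legal replies: Kb4, Kb2.
In check but a legal move exists → not checkmate.

no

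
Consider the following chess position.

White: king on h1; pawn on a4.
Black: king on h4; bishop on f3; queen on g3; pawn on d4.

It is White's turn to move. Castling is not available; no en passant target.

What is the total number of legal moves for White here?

White to move; king on h1.
In check: yes, from the black bishop on f3.
Legal moves: none.
Count: 0.

0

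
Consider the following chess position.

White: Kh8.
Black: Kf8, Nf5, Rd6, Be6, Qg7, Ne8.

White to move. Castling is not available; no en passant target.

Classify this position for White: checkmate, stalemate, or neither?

checkmate

White to move; white king on h8.
In check: yes, from the black queen on g7.
King squares — g7: attacked by Nf5; h7: attacked by Qg7; g8: attacked by Be6.
Legal moves for White: none.
In check with no legal moves → checkmate.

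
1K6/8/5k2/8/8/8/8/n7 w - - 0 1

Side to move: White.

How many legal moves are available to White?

5

White to move; king on b8.
In check: no.
Legal moves: Kc8, Ka8, Kc7, Kb7, Ka7.
Count: 5.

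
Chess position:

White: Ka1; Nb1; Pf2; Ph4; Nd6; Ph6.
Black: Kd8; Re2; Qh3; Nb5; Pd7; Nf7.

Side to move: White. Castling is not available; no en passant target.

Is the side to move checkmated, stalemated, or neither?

White to move; white king on a1.
In check: no.
Legal moves for White: Ne8, Nc8, Nxf7+, Nb7+, Nf5, Nxb5, Ne4, Nc4, Nc3, Na3, Nd2, h7, h5, f3, f4.
White has 15 legal moves and is not in check → neither.

neither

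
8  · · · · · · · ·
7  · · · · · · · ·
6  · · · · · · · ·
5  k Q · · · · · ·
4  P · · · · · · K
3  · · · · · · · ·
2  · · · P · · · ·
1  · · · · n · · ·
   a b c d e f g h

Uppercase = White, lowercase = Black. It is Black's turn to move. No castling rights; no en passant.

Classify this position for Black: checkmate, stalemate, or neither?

checkmate

Black to move; black king on a5.
In check: yes, from the white queen on b5.
King squares — a4: attacked by Qb5; b4: attacked by Qb5; b5: attacked by Pa4; a6: attacked by Qb5; b6: attacked by Qb5.
Legal moves for Black: none.
In check with no legal moves → checkmate.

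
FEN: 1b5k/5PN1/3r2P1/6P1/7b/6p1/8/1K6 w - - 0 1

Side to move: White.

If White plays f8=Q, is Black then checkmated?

After f8=Q: black king on h8; in check: yes, from the white queen on f8.
King squares — g7: attacked by Qf8; h7: attacked by Pg6; g8: attacked by Qf8.
Black has no legal moves → checkmate.

yes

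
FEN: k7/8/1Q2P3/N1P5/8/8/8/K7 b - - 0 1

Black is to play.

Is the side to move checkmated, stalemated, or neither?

stalemate

Black to move; black king on a8.
In check: no.
King squares — a7: attacked by Qb6; b7: attacked by Na5; b8: attacked by Qb6.
Legal moves for Black: none.
Not in check and no legal moves → stalemate.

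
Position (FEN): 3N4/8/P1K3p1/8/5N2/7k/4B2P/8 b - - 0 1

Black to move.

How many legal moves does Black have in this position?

2

Black to move; king on h3.
In check: yes, from the white knight on f4.
Legal moves: Kh4, Kxh2.
Count: 2.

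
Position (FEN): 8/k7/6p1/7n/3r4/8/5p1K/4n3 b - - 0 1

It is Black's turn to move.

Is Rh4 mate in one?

yes

After Rh4: white king on h2; in check: yes, from the black rook on h4.
King squares — g1: attacked by Pf2; h1: attacked by Rh4; g2: attacked by Ne1; g3: attacked by Nh5; h3: attacked by Rh4.
White has no legal moves → checkmate.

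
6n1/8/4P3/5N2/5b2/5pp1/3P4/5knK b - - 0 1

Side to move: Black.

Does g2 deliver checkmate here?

After g2: white king on h1; in check: yes, from the black pawn on g2.
King squares — g1: attacked by Kf1; g2: attacked by Kf1; h2: attacked by Bf4.
White has no legal moves → checkmate.

yes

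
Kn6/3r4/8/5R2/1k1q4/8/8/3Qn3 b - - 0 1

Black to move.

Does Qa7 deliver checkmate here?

After Qa7: white king on a8; in check: yes, from the black queen on a7.
King squares — a7: attacked by Rd7; b7: attacked by Qa7; b8: attacked by Qa7.
White has no legal moves → checkmate.

yes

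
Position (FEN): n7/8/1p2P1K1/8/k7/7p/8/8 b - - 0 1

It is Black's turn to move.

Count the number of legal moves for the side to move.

Black to move; king on a4.
In check: no.
Legal moves: Nc7, Kb5, Ka5, Kb4, Kb3, Ka3, b5, h2.
Count: 8.

8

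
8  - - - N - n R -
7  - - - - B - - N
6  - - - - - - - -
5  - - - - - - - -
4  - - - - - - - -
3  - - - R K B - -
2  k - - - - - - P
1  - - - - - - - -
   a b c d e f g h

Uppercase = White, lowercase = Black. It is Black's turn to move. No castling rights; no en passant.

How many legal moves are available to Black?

7

Black to move; king on a2.
In check: no.
Legal moves: Nxh7, Nd7, Ng6, Ne6, Kb2, Kb1, Ka1.
Count: 7.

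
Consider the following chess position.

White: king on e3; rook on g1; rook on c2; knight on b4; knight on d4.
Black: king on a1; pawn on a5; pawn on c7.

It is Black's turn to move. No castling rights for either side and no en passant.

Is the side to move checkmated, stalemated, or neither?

checkmate

Black to move; black king on a1.
In check: yes, from the white rook on g1.
King squares — b1: attacked by Rg1; a2: attacked by Rc2; b2: attacked by Rc2.
Legal moves for Black: none.
In check with no legal moves → checkmate.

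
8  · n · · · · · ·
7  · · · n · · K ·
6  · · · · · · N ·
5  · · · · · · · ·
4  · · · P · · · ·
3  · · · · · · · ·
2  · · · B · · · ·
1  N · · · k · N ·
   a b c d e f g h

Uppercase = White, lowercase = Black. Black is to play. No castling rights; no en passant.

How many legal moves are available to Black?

Black to move; king on e1.
In check: yes, from the white bishop on d2.
Legal moves: Kf2, Kxd2, Kf1, Kd1.
Count: 4.

4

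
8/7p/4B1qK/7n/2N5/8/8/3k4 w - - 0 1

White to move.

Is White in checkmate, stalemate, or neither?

checkmate

White to move; white king on h6.
In check: yes, from the black queen on g6.
King squares — g5: attacked by Qg6; h5: attacked by Qg6; g6: attacked by Ph7; g7: attacked by Nh5; h7: attacked by Qg6.
Legal moves for White: none.
In check with no legal moves → checkmate.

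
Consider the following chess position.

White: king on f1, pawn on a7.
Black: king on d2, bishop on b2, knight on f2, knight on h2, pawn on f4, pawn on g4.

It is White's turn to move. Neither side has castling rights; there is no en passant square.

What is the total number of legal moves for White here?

White to move; king on f1.
In check: yes, from the black knight on h2.
Legal moves: Kg2, Kxf2, Kg1.
Count: 3.

3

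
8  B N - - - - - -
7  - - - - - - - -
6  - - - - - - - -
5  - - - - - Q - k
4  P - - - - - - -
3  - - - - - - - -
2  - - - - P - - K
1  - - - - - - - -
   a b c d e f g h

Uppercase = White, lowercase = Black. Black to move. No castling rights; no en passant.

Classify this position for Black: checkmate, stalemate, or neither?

neither

Black to move; black king on h5.
In check: yes, from the white queen on f5.
King squares — g4: attacked by Qf5; h4: available; g5: attacked by Qf5; g6: attacked by Qf5; h6: available.
Legal moves for Black: Kh6, Kh4.
Black is in check but has 2 legal moves → neither.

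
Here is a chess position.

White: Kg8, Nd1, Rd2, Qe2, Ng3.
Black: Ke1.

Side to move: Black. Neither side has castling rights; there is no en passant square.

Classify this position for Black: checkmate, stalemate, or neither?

Black to move; black king on e1.
In check: yes, from the white queen on e2.
King squares — d1: attacked by Rd2; f1: attacked by Qe2; d2: attacked by Qe2; e2: attacked by Rd2; f2: attacked by Nd1.
Legal moves for Black: none.
In check with no legal moves → checkmate.

checkmate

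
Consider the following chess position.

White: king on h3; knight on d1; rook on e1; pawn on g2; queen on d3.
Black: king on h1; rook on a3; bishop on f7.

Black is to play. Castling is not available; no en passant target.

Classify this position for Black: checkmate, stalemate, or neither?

checkmate

Black to move; black king on h1.
In check: yes, from the white rook on e1.
King squares — g1: attacked by Re1; g2: attacked by Kh3; h2: attacked by Kh3.
Legal moves for Black: none.
In check with no legal moves → checkmate.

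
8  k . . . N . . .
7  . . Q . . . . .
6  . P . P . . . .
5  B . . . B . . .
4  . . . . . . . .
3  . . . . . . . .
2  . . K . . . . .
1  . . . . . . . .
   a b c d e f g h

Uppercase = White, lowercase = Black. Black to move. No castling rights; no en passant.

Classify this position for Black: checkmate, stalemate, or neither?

stalemate

Black to move; black king on a8.
In check: no.
King squares — a7: attacked by Pb6; b7: attacked by Qc7; b8: attacked by Qc7.
Legal moves for Black: none.
Not in check and no legal moves → stalemate.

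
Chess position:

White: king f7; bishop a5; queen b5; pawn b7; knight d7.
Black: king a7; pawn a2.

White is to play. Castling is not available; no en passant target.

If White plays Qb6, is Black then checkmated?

yes

After Qb6: black king on a7; in check: yes, from the white queen on b6.
King squares — a6: attacked by Qb6; b6: attacked by Ba5; b7: attacked by Qb6; a8: attacked by Pb7; b8: attacked by Nd7.
Black has no legal moves → checkmate.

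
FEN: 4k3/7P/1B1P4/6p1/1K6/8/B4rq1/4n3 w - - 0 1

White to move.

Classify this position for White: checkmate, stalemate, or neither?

White to move; white king on b4.
In check: no.
Legal moves for White include: Bd8, Bc7, Ba7, Bc5, Ba5, Bd4, Be3, Bxf2, Kc5, Kb5, Ka5, Kc4, Ka4, Kc3, Kb3, Ka3, Bg8, Bf7+, ... (list truncated; more exist).
White has legal moves and is not in check → neither.

neither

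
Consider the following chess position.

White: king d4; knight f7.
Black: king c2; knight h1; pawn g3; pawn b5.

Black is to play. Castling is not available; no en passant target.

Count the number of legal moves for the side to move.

9

Black to move; king on c2.
In check: no.
Legal moves: Kb3, Kd2, Kb2, Kd1, Kc1, Kb1, Nf2, b4, g2.
Count: 9.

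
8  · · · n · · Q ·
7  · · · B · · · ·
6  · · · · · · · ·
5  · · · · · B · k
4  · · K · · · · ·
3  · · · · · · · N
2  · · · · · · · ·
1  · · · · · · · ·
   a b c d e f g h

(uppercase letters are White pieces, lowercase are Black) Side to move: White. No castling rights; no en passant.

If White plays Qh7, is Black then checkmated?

yes

After Qh7: black king on h5; in check: yes, from the white queen on h7.
King squares — g4: attacked by Bf5; h4: attacked by Qh7; g5: attacked by Nh3; g6: attacked by Bf5; h6: attacked by Qh7.
Black has no legal moves → checkmate.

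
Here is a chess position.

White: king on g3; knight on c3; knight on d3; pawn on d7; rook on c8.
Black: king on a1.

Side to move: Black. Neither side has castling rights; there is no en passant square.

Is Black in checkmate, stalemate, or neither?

stalemate

Black to move; black king on a1.
In check: no.
King squares — b1: attacked by Nc3; a2: attacked by Nc3; b2: attacked by Nd3.
Legal moves for Black: none.
Not in check and no legal moves → stalemate.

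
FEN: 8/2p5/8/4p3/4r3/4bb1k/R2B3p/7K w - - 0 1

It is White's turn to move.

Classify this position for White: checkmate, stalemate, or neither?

White to move; white king on h1.
In check: yes, from the black bishop on f3.
King squares — g1: attacked by Ph2; g2: attacked by Bf3; h2: attacked by Kh3.
Legal moves for White: none.
In check with no legal moves → checkmate.

checkmate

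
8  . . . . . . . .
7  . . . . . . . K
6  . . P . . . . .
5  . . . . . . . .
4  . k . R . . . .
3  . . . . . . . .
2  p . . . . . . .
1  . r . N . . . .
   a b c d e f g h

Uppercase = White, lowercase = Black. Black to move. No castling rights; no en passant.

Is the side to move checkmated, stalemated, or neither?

Black to move; black king on b4.
In check: yes, from the white rook on d4.
Legal moves for Black: Kc5, Kb5, Ka5, Kb3, Ka3.
Black is in check but has 5 legal moves → neither.

neither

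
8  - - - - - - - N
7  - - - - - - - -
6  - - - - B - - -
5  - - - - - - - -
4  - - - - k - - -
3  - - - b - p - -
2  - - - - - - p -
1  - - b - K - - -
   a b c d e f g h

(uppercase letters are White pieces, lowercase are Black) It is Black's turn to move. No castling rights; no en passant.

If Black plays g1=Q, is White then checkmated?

yes

After g1=Q: white king on e1; in check: yes, from the black queen on g1.
King squares — d1: attacked by Qg1; f1: attacked by Qg1; d2: attacked by Bc1; e2: attacked by Bd3; f2: attacked by Qg1.
White has no legal moves → checkmate.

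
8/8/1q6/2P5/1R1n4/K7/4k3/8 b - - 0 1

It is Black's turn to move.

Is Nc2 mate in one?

no

After Nc2: white king on a3; in check: yes, from the black knight on c2.
White has 4 legal replies: Ka4, Kb3, Kb2, Ka2.
In check but a legal move exists → not checkmate.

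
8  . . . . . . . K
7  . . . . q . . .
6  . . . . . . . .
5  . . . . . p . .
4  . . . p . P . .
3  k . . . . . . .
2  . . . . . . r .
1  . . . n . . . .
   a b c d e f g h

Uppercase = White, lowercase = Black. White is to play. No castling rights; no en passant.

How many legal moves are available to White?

0

White to move; king on h8.
In check: no.
Legal moves: none.
Count: 0.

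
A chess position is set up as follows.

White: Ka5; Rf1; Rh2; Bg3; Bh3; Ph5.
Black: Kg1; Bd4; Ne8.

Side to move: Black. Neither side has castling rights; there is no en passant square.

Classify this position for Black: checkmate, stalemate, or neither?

checkmate

Black to move; black king on g1.
In check: yes, from the white rook on f1.
King squares — f1: attacked by Bh3; h1: attacked by Rf1; f2: attacked by Rf1; g2: attacked by Rh2; h2: attacked by Bg3.
Legal moves for Black: none.
In check with no legal moves → checkmate.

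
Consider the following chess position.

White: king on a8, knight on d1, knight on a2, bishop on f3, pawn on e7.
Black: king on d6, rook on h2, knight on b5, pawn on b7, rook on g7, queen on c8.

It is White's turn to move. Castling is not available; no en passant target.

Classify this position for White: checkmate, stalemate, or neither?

White to move; white king on a8.
In check: yes, from the black queen on c8.
King squares — a7: attacked by Nb5; b7: attacked by Qc8; b8: attacked by Qc8.
Legal moves for White: none.
In check with no legal moves → checkmate.

checkmate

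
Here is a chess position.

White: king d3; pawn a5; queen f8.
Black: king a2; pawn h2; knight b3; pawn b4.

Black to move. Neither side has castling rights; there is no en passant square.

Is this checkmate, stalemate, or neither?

Black to move; black king on a2.
In check: no.
Legal moves for Black: Nc5+, Nxa5, Nd4, Nd2, Nc1+, Na1, Ka3, Kb2, Kb1, Ka1, h1=Q, h1=R, h1=B, h1=N.
Black has 14 legal moves and is not in check → neither.

neither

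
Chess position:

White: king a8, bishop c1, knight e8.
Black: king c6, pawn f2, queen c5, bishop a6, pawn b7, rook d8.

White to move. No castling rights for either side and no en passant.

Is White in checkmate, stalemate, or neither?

checkmate

White to move; white king on a8.
In check: yes, from the black rook on d8.
King squares — a7: attacked by Qc5; b7: attacked by Ba6; b8: attacked by Rd8.
Legal moves for White: none.
In check with no legal moves → checkmate.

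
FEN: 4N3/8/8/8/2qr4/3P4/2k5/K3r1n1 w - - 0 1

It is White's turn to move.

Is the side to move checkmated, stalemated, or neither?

checkmate

White to move; white king on a1.
In check: yes, from the black rook on e1.
King squares — b1: attacked by Re1; a2: attacked by Qc4; b2: attacked by Kc2.
Legal moves for White: none.
In check with no legal moves → checkmate.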